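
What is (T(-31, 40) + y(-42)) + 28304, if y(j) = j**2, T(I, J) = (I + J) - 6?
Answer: 30071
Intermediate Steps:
T(I, J) = -6 + I + J
(T(-31, 40) + y(-42)) + 28304 = ((-6 - 31 + 40) + (-42)**2) + 28304 = (3 + 1764) + 28304 = 1767 + 28304 = 30071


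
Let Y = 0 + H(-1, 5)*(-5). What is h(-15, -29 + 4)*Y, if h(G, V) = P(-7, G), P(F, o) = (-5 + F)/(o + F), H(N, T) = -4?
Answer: 120/11 ≈ 10.909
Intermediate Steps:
P(F, o) = (-5 + F)/(F + o)
h(G, V) = -12/(-7 + G) (h(G, V) = (-5 - 7)/(-7 + G) = -12/(-7 + G))
Y = 20 (Y = 0 - 4*(-5) = 0 + 20 = 20)
h(-15, -29 + 4)*Y = -12/(-7 - 15)*20 = -12/(-22)*20 = -12*(-1/22)*20 = (6/11)*20 = 120/11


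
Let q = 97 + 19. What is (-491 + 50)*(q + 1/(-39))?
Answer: -664881/13 ≈ -51145.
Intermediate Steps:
q = 116
(-491 + 50)*(q + 1/(-39)) = (-491 + 50)*(116 + 1/(-39)) = -441*(116 - 1/39) = -441*4523/39 = -664881/13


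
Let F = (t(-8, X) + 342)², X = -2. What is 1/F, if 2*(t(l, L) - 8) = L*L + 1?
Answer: 4/497025 ≈ 8.0479e-6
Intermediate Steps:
t(l, L) = 17/2 + L²/2 (t(l, L) = 8 + (L*L + 1)/2 = 8 + (L² + 1)/2 = 8 + (1 + L²)/2 = 8 + (½ + L²/2) = 17/2 + L²/2)
F = 497025/4 (F = ((17/2 + (½)*(-2)²) + 342)² = ((17/2 + (½)*4) + 342)² = ((17/2 + 2) + 342)² = (21/2 + 342)² = (705/2)² = 497025/4 ≈ 1.2426e+5)
1/F = 1/(497025/4) = 4/497025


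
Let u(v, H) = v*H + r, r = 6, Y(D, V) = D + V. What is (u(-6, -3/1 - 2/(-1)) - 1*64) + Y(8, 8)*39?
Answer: 572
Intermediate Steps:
u(v, H) = 6 + H*v (u(v, H) = v*H + 6 = H*v + 6 = 6 + H*v)
(u(-6, -3/1 - 2/(-1)) - 1*64) + Y(8, 8)*39 = ((6 + (-3/1 - 2/(-1))*(-6)) - 1*64) + (8 + 8)*39 = ((6 + (-3*1 - 2*(-1))*(-6)) - 64) + 16*39 = ((6 + (-3 + 2)*(-6)) - 64) + 624 = ((6 - 1*(-6)) - 64) + 624 = ((6 + 6) - 64) + 624 = (12 - 64) + 624 = -52 + 624 = 572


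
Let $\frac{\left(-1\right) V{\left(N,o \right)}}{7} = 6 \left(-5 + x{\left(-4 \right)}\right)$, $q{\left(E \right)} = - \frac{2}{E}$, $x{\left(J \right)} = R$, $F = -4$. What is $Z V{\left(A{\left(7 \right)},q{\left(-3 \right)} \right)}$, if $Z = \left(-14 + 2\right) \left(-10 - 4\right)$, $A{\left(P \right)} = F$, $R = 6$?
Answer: $-7056$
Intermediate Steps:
$A{\left(P \right)} = -4$
$x{\left(J \right)} = 6$
$Z = 168$ ($Z = \left(-12\right) \left(-14\right) = 168$)
$V{\left(N,o \right)} = -42$ ($V{\left(N,o \right)} = - 7 \cdot 6 \left(-5 + 6\right) = - 7 \cdot 6 \cdot 1 = \left(-7\right) 6 = -42$)
$Z V{\left(A{\left(7 \right)},q{\left(-3 \right)} \right)} = 168 \left(-42\right) = -7056$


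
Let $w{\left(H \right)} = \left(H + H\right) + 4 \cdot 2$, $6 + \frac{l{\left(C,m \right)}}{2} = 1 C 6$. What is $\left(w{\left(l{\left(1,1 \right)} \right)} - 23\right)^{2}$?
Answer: $225$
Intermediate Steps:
$l{\left(C,m \right)} = -12 + 12 C$ ($l{\left(C,m \right)} = -12 + 2 \cdot 1 C 6 = -12 + 2 C 6 = -12 + 2 \cdot 6 C = -12 + 12 C$)
$w{\left(H \right)} = 8 + 2 H$ ($w{\left(H \right)} = 2 H + 8 = 8 + 2 H$)
$\left(w{\left(l{\left(1,1 \right)} \right)} - 23\right)^{2} = \left(\left(8 + 2 \left(-12 + 12 \cdot 1\right)\right) - 23\right)^{2} = \left(\left(8 + 2 \left(-12 + 12\right)\right) - 23\right)^{2} = \left(\left(8 + 2 \cdot 0\right) - 23\right)^{2} = \left(\left(8 + 0\right) - 23\right)^{2} = \left(8 - 23\right)^{2} = \left(-15\right)^{2} = 225$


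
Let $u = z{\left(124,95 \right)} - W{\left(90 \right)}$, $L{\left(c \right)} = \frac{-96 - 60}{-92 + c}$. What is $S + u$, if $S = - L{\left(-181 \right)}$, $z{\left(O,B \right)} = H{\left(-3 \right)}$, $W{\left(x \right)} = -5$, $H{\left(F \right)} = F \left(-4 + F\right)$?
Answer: $\frac{178}{7} \approx 25.429$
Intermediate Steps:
$z{\left(O,B \right)} = 21$ ($z{\left(O,B \right)} = - 3 \left(-4 - 3\right) = \left(-3\right) \left(-7\right) = 21$)
$L{\left(c \right)} = - \frac{156}{-92 + c}$
$u = 26$ ($u = 21 - -5 = 21 + 5 = 26$)
$S = - \frac{4}{7}$ ($S = - \frac{-156}{-92 - 181} = - \frac{-156}{-273} = - \frac{\left(-156\right) \left(-1\right)}{273} = \left(-1\right) \frac{4}{7} = - \frac{4}{7} \approx -0.57143$)
$S + u = - \frac{4}{7} + 26 = \frac{178}{7}$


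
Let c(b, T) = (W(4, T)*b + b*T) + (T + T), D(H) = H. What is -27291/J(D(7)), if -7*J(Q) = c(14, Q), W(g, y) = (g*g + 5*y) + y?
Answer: 827/4 ≈ 206.75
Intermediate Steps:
W(g, y) = g² + 6*y (W(g, y) = (g² + 5*y) + y = g² + 6*y)
c(b, T) = 2*T + T*b + b*(16 + 6*T) (c(b, T) = ((4² + 6*T)*b + b*T) + (T + T) = ((16 + 6*T)*b + T*b) + 2*T = (b*(16 + 6*T) + T*b) + 2*T = (T*b + b*(16 + 6*T)) + 2*T = 2*T + T*b + b*(16 + 6*T))
J(Q) = -32 - 100*Q/7 (J(Q) = -(2*Q + 16*14 + 7*Q*14)/7 = -(2*Q + 224 + 98*Q)/7 = -(224 + 100*Q)/7 = -32 - 100*Q/7)
-27291/J(D(7)) = -27291/(-32 - 100/7*7) = -27291/(-32 - 100) = -27291/(-132) = -27291*(-1/132) = 827/4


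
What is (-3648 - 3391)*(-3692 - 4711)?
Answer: 59148717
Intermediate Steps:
(-3648 - 3391)*(-3692 - 4711) = -7039*(-8403) = 59148717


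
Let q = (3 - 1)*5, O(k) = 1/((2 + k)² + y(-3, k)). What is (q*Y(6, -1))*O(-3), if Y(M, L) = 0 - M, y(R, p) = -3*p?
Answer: -6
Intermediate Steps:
O(k) = 1/((2 + k)² - 3*k)
Y(M, L) = -M
q = 10 (q = 2*5 = 10)
(q*Y(6, -1))*O(-3) = (10*(-1*6))/(4 - 3 + (-3)²) = (10*(-6))/(4 - 3 + 9) = -60/10 = -60*⅒ = -6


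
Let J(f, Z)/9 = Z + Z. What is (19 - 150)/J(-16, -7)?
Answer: 131/126 ≈ 1.0397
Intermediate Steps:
J(f, Z) = 18*Z (J(f, Z) = 9*(Z + Z) = 9*(2*Z) = 18*Z)
(19 - 150)/J(-16, -7) = (19 - 150)/((18*(-7))) = -131/(-126) = -131*(-1/126) = 131/126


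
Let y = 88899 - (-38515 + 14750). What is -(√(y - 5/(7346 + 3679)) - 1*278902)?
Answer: 278902 - √1242120595/105 ≈ 2.7857e+5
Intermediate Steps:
y = 112664 (y = 88899 - 1*(-23765) = 88899 + 23765 = 112664)
-(√(y - 5/(7346 + 3679)) - 1*278902) = -(√(112664 - 5/(7346 + 3679)) - 1*278902) = -(√(112664 - 5/11025) - 278902) = -(√(112664 + (1/11025)*(-5)) - 278902) = -(√(112664 - 1/2205) - 278902) = -(√(248424119/2205) - 278902) = -(√1242120595/105 - 278902) = -(-278902 + √1242120595/105) = 278902 - √1242120595/105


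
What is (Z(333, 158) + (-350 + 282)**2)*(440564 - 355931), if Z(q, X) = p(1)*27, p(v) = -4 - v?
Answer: 379917537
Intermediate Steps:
Z(q, X) = -135 (Z(q, X) = (-4 - 1*1)*27 = (-4 - 1)*27 = -5*27 = -135)
(Z(333, 158) + (-350 + 282)**2)*(440564 - 355931) = (-135 + (-350 + 282)**2)*(440564 - 355931) = (-135 + (-68)**2)*84633 = (-135 + 4624)*84633 = 4489*84633 = 379917537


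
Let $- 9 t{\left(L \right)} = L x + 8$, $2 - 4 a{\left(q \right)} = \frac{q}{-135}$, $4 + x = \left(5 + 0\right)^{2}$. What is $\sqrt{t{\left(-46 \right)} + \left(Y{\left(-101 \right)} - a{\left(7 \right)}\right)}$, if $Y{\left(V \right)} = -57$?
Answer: $\frac{\sqrt{396345}}{90} \approx 6.9951$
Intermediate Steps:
$x = 21$ ($x = -4 + \left(5 + 0\right)^{2} = -4 + 5^{2} = -4 + 25 = 21$)
$a{\left(q \right)} = \frac{1}{2} + \frac{q}{540}$ ($a{\left(q \right)} = \frac{1}{2} - \frac{q \frac{1}{-135}}{4} = \frac{1}{2} - \frac{q \left(- \frac{1}{135}\right)}{4} = \frac{1}{2} - \frac{\left(- \frac{1}{135}\right) q}{4} = \frac{1}{2} + \frac{q}{540}$)
$t{\left(L \right)} = - \frac{8}{9} - \frac{7 L}{3}$ ($t{\left(L \right)} = - \frac{L 21 + 8}{9} = - \frac{21 L + 8}{9} = - \frac{8 + 21 L}{9} = - \frac{8}{9} - \frac{7 L}{3}$)
$\sqrt{t{\left(-46 \right)} + \left(Y{\left(-101 \right)} - a{\left(7 \right)}\right)} = \sqrt{\left(- \frac{8}{9} - - \frac{322}{3}\right) - \left(\frac{115}{2} + \frac{7}{540}\right)} = \sqrt{\left(- \frac{8}{9} + \frac{322}{3}\right) - \frac{31057}{540}} = \sqrt{\frac{958}{9} - \frac{31057}{540}} = \sqrt{\frac{26423}{540}} = \frac{\sqrt{396345}}{90}$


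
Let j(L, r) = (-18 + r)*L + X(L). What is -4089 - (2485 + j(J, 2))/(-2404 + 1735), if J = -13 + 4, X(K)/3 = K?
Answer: -2732939/669 ≈ -4085.1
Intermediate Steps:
X(K) = 3*K
J = -9
j(L, r) = 3*L + L*(-18 + r) (j(L, r) = (-18 + r)*L + 3*L = L*(-18 + r) + 3*L = 3*L + L*(-18 + r))
-4089 - (2485 + j(J, 2))/(-2404 + 1735) = -4089 - (2485 - 9*(-15 + 2))/(-2404 + 1735) = -4089 - (2485 - 9*(-13))/(-669) = -4089 - (2485 + 117)*(-1)/669 = -4089 - 2602*(-1)/669 = -4089 - 1*(-2602/669) = -4089 + 2602/669 = -2732939/669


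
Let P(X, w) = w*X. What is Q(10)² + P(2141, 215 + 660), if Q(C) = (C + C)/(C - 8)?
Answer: 1873475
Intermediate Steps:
P(X, w) = X*w
Q(C) = 2*C/(-8 + C) (Q(C) = (2*C)/(-8 + C) = 2*C/(-8 + C))
Q(10)² + P(2141, 215 + 660) = (2*10/(-8 + 10))² + 2141*(215 + 660) = (2*10/2)² + 2141*875 = (2*10*(½))² + 1873375 = 10² + 1873375 = 100 + 1873375 = 1873475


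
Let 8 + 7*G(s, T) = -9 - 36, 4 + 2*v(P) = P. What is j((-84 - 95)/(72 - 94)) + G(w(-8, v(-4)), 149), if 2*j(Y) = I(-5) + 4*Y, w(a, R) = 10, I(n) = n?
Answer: 955/154 ≈ 6.2013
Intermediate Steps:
v(P) = -2 + P/2
G(s, T) = -53/7 (G(s, T) = -8/7 + (-9 - 36)/7 = -8/7 + (⅐)*(-45) = -8/7 - 45/7 = -53/7)
j(Y) = -5/2 + 2*Y (j(Y) = (-5 + 4*Y)/2 = -5/2 + 2*Y)
j((-84 - 95)/(72 - 94)) + G(w(-8, v(-4)), 149) = (-5/2 + 2*((-84 - 95)/(72 - 94))) - 53/7 = (-5/2 + 2*(-179/(-22))) - 53/7 = (-5/2 + 2*(-179*(-1/22))) - 53/7 = (-5/2 + 2*(179/22)) - 53/7 = (-5/2 + 179/11) - 53/7 = 303/22 - 53/7 = 955/154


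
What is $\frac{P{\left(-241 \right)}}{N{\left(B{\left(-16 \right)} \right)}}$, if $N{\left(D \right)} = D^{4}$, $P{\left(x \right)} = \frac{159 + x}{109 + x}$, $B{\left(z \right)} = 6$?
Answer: $\frac{41}{85536} \approx 0.00047933$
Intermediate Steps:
$P{\left(x \right)} = \frac{159 + x}{109 + x}$
$\frac{P{\left(-241 \right)}}{N{\left(B{\left(-16 \right)} \right)}} = \frac{\frac{1}{109 - 241} \left(159 - 241\right)}{6^{4}} = \frac{\frac{1}{-132} \left(-82\right)}{1296} = \left(- \frac{1}{132}\right) \left(-82\right) \frac{1}{1296} = \frac{41}{66} \cdot \frac{1}{1296} = \frac{41}{85536}$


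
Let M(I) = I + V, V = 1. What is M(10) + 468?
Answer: 479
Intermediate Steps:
M(I) = 1 + I (M(I) = I + 1 = 1 + I)
M(10) + 468 = (1 + 10) + 468 = 11 + 468 = 479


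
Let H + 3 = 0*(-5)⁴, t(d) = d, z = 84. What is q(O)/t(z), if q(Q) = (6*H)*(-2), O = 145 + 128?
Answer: 3/7 ≈ 0.42857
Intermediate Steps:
O = 273
H = -3 (H = -3 + 0*(-5)⁴ = -3 + 0*625 = -3 + 0 = -3)
q(Q) = 36 (q(Q) = (6*(-3))*(-2) = -18*(-2) = 36)
q(O)/t(z) = 36/84 = 36*(1/84) = 3/7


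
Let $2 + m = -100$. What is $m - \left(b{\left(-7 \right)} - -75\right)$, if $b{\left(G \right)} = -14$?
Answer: $-163$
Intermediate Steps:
$m = -102$ ($m = -2 - 100 = -102$)
$m - \left(b{\left(-7 \right)} - -75\right) = -102 - \left(-14 - -75\right) = -102 - \left(-14 + 75\right) = -102 - 61 = -163$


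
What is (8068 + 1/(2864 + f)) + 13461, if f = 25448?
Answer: 609529049/28312 ≈ 21529.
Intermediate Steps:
(8068 + 1/(2864 + f)) + 13461 = (8068 + 1/(2864 + 25448)) + 13461 = (8068 + 1/28312) + 13461 = 228421217/28312 + 13461 = 609529049/28312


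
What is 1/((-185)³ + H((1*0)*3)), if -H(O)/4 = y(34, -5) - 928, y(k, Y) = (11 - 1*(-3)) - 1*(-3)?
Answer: -1/6327981 ≈ -1.5803e-7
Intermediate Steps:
y(k, Y) = 17 (y(k, Y) = (11 + 3) + 3 = 14 + 3 = 17)
H(O) = 3644 (H(O) = -4*(17 - 928) = -4*(-911) = 3644)
1/((-185)³ + H((1*0)*3)) = 1/((-185)³ + 3644) = 1/(-6331625 + 3644) = 1/(-6327981) = -1/6327981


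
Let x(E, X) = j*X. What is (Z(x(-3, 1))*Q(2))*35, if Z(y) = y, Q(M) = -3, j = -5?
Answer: 525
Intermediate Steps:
x(E, X) = -5*X
(Z(x(-3, 1))*Q(2))*35 = (-5*1*(-3))*35 = -5*(-3)*35 = 15*35 = 525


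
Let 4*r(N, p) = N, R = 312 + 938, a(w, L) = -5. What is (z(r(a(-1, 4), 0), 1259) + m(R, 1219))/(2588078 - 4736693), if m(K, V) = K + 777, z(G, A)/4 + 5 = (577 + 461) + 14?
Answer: -1243/429723 ≈ -0.0028926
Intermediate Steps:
R = 1250
r(N, p) = N/4
z(G, A) = 4188 (z(G, A) = -20 + 4*((577 + 461) + 14) = -20 + 4*(1038 + 14) = -20 + 4*1052 = -20 + 4208 = 4188)
m(K, V) = 777 + K
(z(r(a(-1, 4), 0), 1259) + m(R, 1219))/(2588078 - 4736693) = (4188 + (777 + 1250))/(2588078 - 4736693) = (4188 + 2027)/(-2148615) = 6215*(-1/2148615) = -1243/429723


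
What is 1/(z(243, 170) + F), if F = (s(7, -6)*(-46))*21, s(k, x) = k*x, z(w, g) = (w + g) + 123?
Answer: 1/41108 ≈ 2.4326e-5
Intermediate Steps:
z(w, g) = 123 + g + w (z(w, g) = (g + w) + 123 = 123 + g + w)
F = 40572 (F = ((7*(-6))*(-46))*21 = -42*(-46)*21 = 1932*21 = 40572)
1/(z(243, 170) + F) = 1/((123 + 170 + 243) + 40572) = 1/(536 + 40572) = 1/41108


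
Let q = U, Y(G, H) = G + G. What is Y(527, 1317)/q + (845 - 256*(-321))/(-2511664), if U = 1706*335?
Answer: -22400018927/717720546320 ≈ -0.031210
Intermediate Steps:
Y(G, H) = 2*G
U = 571510
q = 571510
Y(527, 1317)/q + (845 - 256*(-321))/(-2511664) = (2*527)/571510 + (845 - 256*(-321))/(-2511664) = 1054*(1/571510) + (845 + 82176)*(-1/2511664) = 527/285755 + 83021*(-1/2511664) = 527/285755 - 83021/2511664 = -22400018927/717720546320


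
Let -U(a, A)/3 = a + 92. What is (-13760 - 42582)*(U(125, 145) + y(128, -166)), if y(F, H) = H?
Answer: 46031414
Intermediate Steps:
U(a, A) = -276 - 3*a (U(a, A) = -3*(a + 92) = -3*(92 + a) = -276 - 3*a)
(-13760 - 42582)*(U(125, 145) + y(128, -166)) = (-13760 - 42582)*((-276 - 3*125) - 166) = -56342*((-276 - 375) - 166) = -56342*(-651 - 166) = -56342*(-817) = 46031414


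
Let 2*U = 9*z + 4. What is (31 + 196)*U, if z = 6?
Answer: 6583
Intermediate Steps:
U = 29 (U = (9*6 + 4)/2 = (54 + 4)/2 = (½)*58 = 29)
(31 + 196)*U = (31 + 196)*29 = 227*29 = 6583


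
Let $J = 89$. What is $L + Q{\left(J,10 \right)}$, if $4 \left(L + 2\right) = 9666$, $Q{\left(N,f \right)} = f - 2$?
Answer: $\frac{4845}{2} \approx 2422.5$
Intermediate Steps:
$Q{\left(N,f \right)} = -2 + f$
$L = \frac{4829}{2}$ ($L = -2 + \frac{1}{4} \cdot 9666 = -2 + \frac{4833}{2} = \frac{4829}{2} \approx 2414.5$)
$L + Q{\left(J,10 \right)} = \frac{4829}{2} + \left(-2 + 10\right) = \frac{4829}{2} + 8 = \frac{4845}{2}$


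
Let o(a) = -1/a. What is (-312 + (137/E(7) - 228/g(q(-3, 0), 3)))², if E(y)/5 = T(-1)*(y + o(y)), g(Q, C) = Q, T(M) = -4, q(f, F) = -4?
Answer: 60397486081/921600 ≈ 65535.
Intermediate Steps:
E(y) = -20*y + 20/y (E(y) = 5*(-4*(y - 1/y)) = 5*(-4*y + 4/y) = -20*y + 20/y)
(-312 + (137/E(7) - 228/g(q(-3, 0), 3)))² = (-312 + (137/(-20*7 + 20/7) - 228/(-4)))² = (-312 + (137/(-140 + 20*(⅐)) - 228*(-¼)))² = (-312 + (137/(-140 + 20/7) + 57))² = (-312 + (137/(-960/7) + 57))² = (-312 + (137*(-7/960) + 57))² = (-312 + (-959/960 + 57))² = (-312 + 53761/960)² = (-245759/960)² = 60397486081/921600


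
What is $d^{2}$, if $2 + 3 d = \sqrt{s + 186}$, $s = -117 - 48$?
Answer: $\frac{\left(2 - \sqrt{21}\right)^{2}}{9} \approx 0.74108$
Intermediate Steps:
$s = -165$ ($s = -117 - 48 = -165$)
$d = - \frac{2}{3} + \frac{\sqrt{21}}{3}$ ($d = - \frac{2}{3} + \frac{\sqrt{-165 + 186}}{3} = - \frac{2}{3} + \frac{\sqrt{21}}{3} \approx 0.86086$)
$d^{2} = \left(- \frac{2}{3} + \frac{\sqrt{21}}{3}\right)^{2}$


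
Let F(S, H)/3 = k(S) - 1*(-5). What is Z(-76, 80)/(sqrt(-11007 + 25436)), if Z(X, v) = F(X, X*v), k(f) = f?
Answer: -213*sqrt(14429)/14429 ≈ -1.7732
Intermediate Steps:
F(S, H) = 15 + 3*S (F(S, H) = 3*(S - 1*(-5)) = 3*(S + 5) = 3*(5 + S) = 15 + 3*S)
Z(X, v) = 15 + 3*X
Z(-76, 80)/(sqrt(-11007 + 25436)) = (15 + 3*(-76))/(sqrt(-11007 + 25436)) = (15 - 228)/(sqrt(14429)) = -213*sqrt(14429)/14429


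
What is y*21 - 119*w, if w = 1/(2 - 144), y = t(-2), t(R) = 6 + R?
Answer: 12047/142 ≈ 84.838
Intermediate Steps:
y = 4 (y = 6 - 2 = 4)
w = -1/142 (w = 1/(-142) = -1/142 ≈ -0.0070423)
y*21 - 119*w = 4*21 - 119*(-1/142) = 84 + 119/142 = 12047/142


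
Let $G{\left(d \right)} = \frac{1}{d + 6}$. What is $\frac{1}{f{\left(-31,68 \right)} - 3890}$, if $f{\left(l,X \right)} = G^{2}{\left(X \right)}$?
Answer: $- \frac{5476}{21301639} \approx -0.00025707$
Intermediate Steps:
$G{\left(d \right)} = \frac{1}{6 + d}$
$f{\left(l,X \right)} = \frac{1}{\left(6 + X\right)^{2}}$ ($f{\left(l,X \right)} = \left(\frac{1}{6 + X}\right)^{2} = \frac{1}{\left(6 + X\right)^{2}}$)
$\frac{1}{f{\left(-31,68 \right)} - 3890} = \frac{1}{\frac{1}{\left(6 + 68\right)^{2}} - 3890} = \frac{1}{\frac{1}{5476} - 3890} = \frac{1}{- \frac{21301639}{5476}} = - \frac{5476}{21301639}$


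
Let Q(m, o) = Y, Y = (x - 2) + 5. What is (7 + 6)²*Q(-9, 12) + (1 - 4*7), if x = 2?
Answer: 818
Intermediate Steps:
Y = 5 (Y = (2 - 2) + 5 = 0 + 5 = 5)
Q(m, o) = 5
(7 + 6)²*Q(-9, 12) + (1 - 4*7) = (7 + 6)²*5 + (1 - 4*7) = 13²*5 + (1 - 28) = 169*5 - 27 = 845 - 27 = 818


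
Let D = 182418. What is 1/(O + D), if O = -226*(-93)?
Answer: 1/203436 ≈ 4.9155e-6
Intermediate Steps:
O = 21018
1/(O + D) = 1/(21018 + 182418) = 1/203436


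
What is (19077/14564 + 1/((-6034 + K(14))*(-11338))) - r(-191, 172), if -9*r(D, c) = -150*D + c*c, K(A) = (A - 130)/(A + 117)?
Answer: 43202543555233696/6675553711035 ≈ 6471.8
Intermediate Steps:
K(A) = (-130 + A)/(117 + A)
r(D, c) = -c²/9 + 50*D/3 (r(D, c) = -(-150*D + c*c)/9 = -(-150*D + c²)/9 = -(c² - 150*D)/9 = -c²/9 + 50*D/3)
(19077/14564 + 1/((-6034 + K(14))*(-11338))) - r(-191, 172) = (19077/14564 + 1/(-6034 + (-130 + 14)/(117 + 14)*(-11338))) - (-⅑*172² + (50/3)*(-191)) = (19077*(1/14564) - 1/11338/(-6034 - 116/131)) - (-⅑*29584 - 9550/3) = (19077/14564 - 1/11338/(-6034 + (1/131)*(-116))) - (-29584/9 - 9550/3) = (19077/14564 - 1/11338/(-6034 - 116/131)) - 1*(-58234/9) = (19077/14564 - 1/11338/(-790570/131)) + 58234/9 = (19077/14564 - 131/790570*(-1/11338)) + 58234/9 = (19077/14564 + 131/8963482660) + 58234/9 = 971570230754/741728190115 + 58234/9 = 43202543555233696/6675553711035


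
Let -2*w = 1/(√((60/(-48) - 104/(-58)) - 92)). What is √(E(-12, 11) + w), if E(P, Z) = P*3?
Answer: √(-381924 + 103*I*√29)/103 ≈ 0.0043569 + 6.0*I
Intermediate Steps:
E(P, Z) = 3*P
w = I*√29/103 (w = -1/(2*√((60/(-48) - 104/(-58)) - 92)) = -1/(2*√((60*(-1/48) - 104*(-1/58)) - 92)) = -1/(2*√((-5/4 + 52/29) - 92)) = -1/(2*√(63/116 - 92)) = -(-2*I*√29/103)/2 = -(-1)*I*√29/103 = I*√29/103 ≈ 0.052283*I)
√(E(-12, 11) + w) = √(3*(-12) + I*√29/103) = √(-36 + I*√29/103)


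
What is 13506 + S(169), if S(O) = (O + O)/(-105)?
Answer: 1417792/105 ≈ 13503.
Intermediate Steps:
S(O) = -2*O/105 (S(O) = (2*O)*(-1/105) = -2*O/105)
13506 + S(169) = 13506 - 2/105*169 = 13506 - 338/105 = 1417792/105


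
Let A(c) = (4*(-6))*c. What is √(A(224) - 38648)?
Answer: 2*I*√11006 ≈ 209.82*I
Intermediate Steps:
A(c) = -24*c
√(A(224) - 38648) = √(-24*224 - 38648) = √(-5376 - 38648) = √(-44024) = 2*I*√11006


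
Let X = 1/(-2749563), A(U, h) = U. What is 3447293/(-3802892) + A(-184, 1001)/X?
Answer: 1923957565612771/3802892 ≈ 5.0592e+8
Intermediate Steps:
X = -1/2749563 ≈ -3.6369e-7
3447293/(-3802892) + A(-184, 1001)/X = 3447293/(-3802892) - 184/(-1/2749563) = 3447293*(-1/3802892) - 184*(-2749563) = -3447293/3802892 + 505919592 = 1923957565612771/3802892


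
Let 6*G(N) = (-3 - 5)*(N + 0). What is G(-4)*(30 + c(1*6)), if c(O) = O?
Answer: 192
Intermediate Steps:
G(N) = -4*N/3 (G(N) = ((-3 - 5)*(N + 0))/6 = (-8*N)/6 = -4*N/3)
G(-4)*(30 + c(1*6)) = (-4/3*(-4))*(30 + 1*6) = 16*(30 + 6)/3 = (16/3)*36 = 192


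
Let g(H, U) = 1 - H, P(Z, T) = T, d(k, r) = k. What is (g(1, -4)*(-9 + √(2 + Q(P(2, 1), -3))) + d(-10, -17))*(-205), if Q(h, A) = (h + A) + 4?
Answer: 2050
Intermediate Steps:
Q(h, A) = 4 + A + h (Q(h, A) = (A + h) + 4 = 4 + A + h)
(g(1, -4)*(-9 + √(2 + Q(P(2, 1), -3))) + d(-10, -17))*(-205) = ((1 - 1*1)*(-9 + √(2 + (4 - 3 + 1))) - 10)*(-205) = ((1 - 1)*(-9 + √(2 + 2)) - 10)*(-205) = (0*(-9 + √4) - 10)*(-205) = (0*(-9 + 2) - 10)*(-205) = (0*(-7) - 10)*(-205) = (0 - 10)*(-205) = -10*(-205) = 2050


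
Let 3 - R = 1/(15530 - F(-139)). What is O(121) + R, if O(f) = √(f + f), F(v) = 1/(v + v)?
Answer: 12951745/4317341 + 11*√2 ≈ 18.556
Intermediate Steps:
F(v) = 1/(2*v)
O(f) = √2*√f (O(f) = √(2*f) = √2*√f)
R = 12951745/4317341 (R = 3 - 1/(15530 - 1/(2*(-139))) = 3 - 1/(15530 - (-1)/(2*139)) = 3 - 1/(15530 - 1*(-1/278)) = 3 - 1/(15530 + 1/278) = 3 - 1/4317341/278 = 3 - 1*278/4317341 = 3 - 278/4317341 = 12951745/4317341 ≈ 2.9999)
O(121) + R = √2*√121 + 12951745/4317341 = √2*11 + 12951745/4317341 = 11*√2 + 12951745/4317341 = 12951745/4317341 + 11*√2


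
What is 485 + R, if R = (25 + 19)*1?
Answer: 529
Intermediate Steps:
R = 44 (R = 44*1 = 44)
485 + R = 485 + 44 = 529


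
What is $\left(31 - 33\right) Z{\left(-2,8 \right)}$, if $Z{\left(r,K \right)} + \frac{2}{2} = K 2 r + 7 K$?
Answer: $-46$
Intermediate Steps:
$Z{\left(r,K \right)} = -1 + 7 K + 2 K r$ ($Z{\left(r,K \right)} = -1 + \left(K 2 r + 7 K\right) = -1 + \left(2 K r + 7 K\right) = -1 + \left(7 K + 2 K r\right) = -1 + 7 K + 2 K r$)
$\left(31 - 33\right) Z{\left(-2,8 \right)} = \left(31 - 33\right) \left(-1 + 7 \cdot 8 + 2 \cdot 8 \left(-2\right)\right) = - 2 \left(-1 + 56 - 32\right) = \left(-2\right) 23 = -46$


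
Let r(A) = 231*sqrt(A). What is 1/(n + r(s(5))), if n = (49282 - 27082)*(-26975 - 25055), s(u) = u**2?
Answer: -1/1155064845 ≈ -8.6575e-10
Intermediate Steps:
n = -1155066000 (n = 22200*(-52030) = -1155066000)
1/(n + r(s(5))) = 1/(-1155066000 + 231*sqrt(5**2)) = 1/(-1155066000 + 231*sqrt(25)) = 1/(-1155066000 + 231*5) = 1/(-1155066000 + 1155) = 1/(-1155064845) = -1/1155064845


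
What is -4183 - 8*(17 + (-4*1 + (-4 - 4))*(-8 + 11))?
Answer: -4031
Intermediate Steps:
-4183 - 8*(17 + (-4*1 + (-4 - 4))*(-8 + 11)) = -4183 - 8*(17 + (-4 - 8)*3) = -4183 - 8*(17 - 12*3) = -4183 - 8*(17 - 36) = -4183 - 8*(-19) = -4183 + 152 = -4031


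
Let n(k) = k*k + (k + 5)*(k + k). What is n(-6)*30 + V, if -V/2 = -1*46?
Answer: 1532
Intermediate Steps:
V = 92 (V = -(-2)*46 = -2*(-46) = 92)
n(k) = k**2 + 2*k*(5 + k) (n(k) = k**2 + (5 + k)*(2*k) = k**2 + 2*k*(5 + k))
n(-6)*30 + V = -6*(10 + 3*(-6))*30 + 92 = -6*(10 - 18)*30 + 92 = -6*(-8)*30 + 92 = 48*30 + 92 = 1440 + 92 = 1532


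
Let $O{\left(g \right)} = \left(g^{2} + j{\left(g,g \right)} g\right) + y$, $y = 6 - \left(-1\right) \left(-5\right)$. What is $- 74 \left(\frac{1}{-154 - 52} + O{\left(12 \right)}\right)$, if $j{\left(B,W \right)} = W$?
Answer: $- \frac{2202721}{103} \approx -21386.0$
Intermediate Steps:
$y = 1$ ($y = 6 - 5 = 1$)
$O{\left(g \right)} = 1 + 2 g^{2}$ ($O{\left(g \right)} = \left(g^{2} + g g\right) + 1 = \left(g^{2} + g^{2}\right) + 1 = 2 g^{2} + 1 = 1 + 2 g^{2}$)
$- 74 \left(\frac{1}{-154 - 52} + O{\left(12 \right)}\right) = - 74 \left(\frac{1}{-154 - 52} + \left(1 + 2 \cdot 12^{2}\right)\right) = - 74 \left(\frac{1}{-206} + \left(1 + 2 \cdot 144\right)\right) = - 74 \left(- \frac{1}{206} + \left(1 + 288\right)\right) = - 74 \left(- \frac{1}{206} + 289\right) = \left(-74\right) \frac{59533}{206} = - \frac{2202721}{103}$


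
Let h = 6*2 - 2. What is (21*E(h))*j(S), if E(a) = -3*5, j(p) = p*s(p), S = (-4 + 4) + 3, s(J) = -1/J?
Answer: 315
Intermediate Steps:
S = 3 (S = 0 + 3 = 3)
j(p) = -1 (j(p) = p*(-1/p) = -1)
h = 10 (h = 12 - 2 = 10)
E(a) = -15
(21*E(h))*j(S) = (21*(-15))*(-1) = -315*(-1) = 315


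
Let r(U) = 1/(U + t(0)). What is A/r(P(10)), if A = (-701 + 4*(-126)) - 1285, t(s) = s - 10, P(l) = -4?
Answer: 34860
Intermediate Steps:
t(s) = -10 + s
A = -2490 (A = (-701 - 504) - 1285 = -1205 - 1285 = -2490)
r(U) = 1/(-10 + U) (r(U) = 1/(U + (-10 + 0)) = 1/(U - 10) = 1/(-10 + U))
A/r(P(10)) = -2490/(1/(-10 - 4)) = -2490/(1/(-14)) = -2490/(-1/14) = -2490*(-14) = 34860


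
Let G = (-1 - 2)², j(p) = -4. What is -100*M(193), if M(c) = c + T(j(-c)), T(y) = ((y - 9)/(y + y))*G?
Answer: -41525/2 ≈ -20763.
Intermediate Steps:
G = 9 (G = (-3)² = 9)
T(y) = 9*(-9 + y)/(2*y) (T(y) = ((y - 9)/(y + y))*9 = ((-9 + y)/((2*y)))*9 = ((-9 + y)*(1/(2*y)))*9 = ((-9 + y)/(2*y))*9 = 9*(-9 + y)/(2*y))
M(c) = 117/8 + c (M(c) = c + (9/2)*(-9 - 4)/(-4) = c + (9/2)*(-¼)*(-13) = c + 117/8 = 117/8 + c)
-100*M(193) = -100*(117/8 + 193) = -100*1661/8 = -41525/2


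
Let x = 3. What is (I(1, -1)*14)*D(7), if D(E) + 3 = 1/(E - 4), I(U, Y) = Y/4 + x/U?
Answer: -308/3 ≈ -102.67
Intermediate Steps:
I(U, Y) = 3/U + Y/4 (I(U, Y) = Y/4 + 3/U = 3/U + Y/4)
D(E) = -3 + 1/(-4 + E) (D(E) = -3 + 1/(E - 4) = -3 + 1/(-4 + E))
(I(1, -1)*14)*D(7) = ((3/1 + (¼)*(-1))*14)*((13 - 3*7)/(-4 + 7)) = ((3*1 - ¼)*14)*((13 - 21)/3) = ((3 - ¼)*14)*((⅓)*(-8)) = ((11/4)*14)*(-8/3) = (77/2)*(-8/3) = -308/3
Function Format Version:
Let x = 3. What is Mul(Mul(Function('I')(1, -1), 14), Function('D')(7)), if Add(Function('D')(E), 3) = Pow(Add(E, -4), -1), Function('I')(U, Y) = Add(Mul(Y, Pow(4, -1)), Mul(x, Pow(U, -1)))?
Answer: Rational(-308, 3) ≈ -102.67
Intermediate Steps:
Function('I')(U, Y) = Add(Mul(3, Pow(U, -1)), Mul(Rational(1, 4), Y)) (Function('I')(U, Y) = Add(Mul(Y, Pow(4, -1)), Mul(3, Pow(U, -1))) = Add(Mul(Y, Rational(1, 4)), Mul(3, Pow(U, -1))) = Add(Mul(Rational(1, 4), Y), Mul(3, Pow(U, -1))) = Add(Mul(3, Pow(U, -1)), Mul(Rational(1, 4), Y)))
Function('D')(E) = Add(-3, Pow(Add(-4, E), -1)) (Function('D')(E) = Add(-3, Pow(Add(E, -4), -1)) = Add(-3, Pow(Add(-4, E), -1)))
Mul(Mul(Function('I')(1, -1), 14), Function('D')(7)) = Mul(Mul(Add(Mul(3, Pow(1, -1)), Mul(Rational(1, 4), -1)), 14), Mul(Pow(Add(-4, 7), -1), Add(13, Mul(-3, 7)))) = Mul(Mul(Add(Mul(3, 1), Rational(-1, 4)), 14), Mul(Pow(3, -1), Add(13, -21))) = Mul(Mul(Add(3, Rational(-1, 4)), 14), Mul(Rational(1, 3), -8)) = Mul(Mul(Rational(11, 4), 14), Rational(-8, 3)) = Mul(Rational(77, 2), Rational(-8, 3)) = Rational(-308, 3)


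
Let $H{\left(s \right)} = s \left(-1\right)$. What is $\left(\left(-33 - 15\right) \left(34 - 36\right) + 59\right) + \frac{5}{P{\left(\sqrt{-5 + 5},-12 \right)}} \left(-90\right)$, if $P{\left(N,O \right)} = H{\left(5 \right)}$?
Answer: $245$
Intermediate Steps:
$H{\left(s \right)} = - s$
$P{\left(N,O \right)} = -5$ ($P{\left(N,O \right)} = \left(-1\right) 5 = -5$)
$\left(\left(-33 - 15\right) \left(34 - 36\right) + 59\right) + \frac{5}{P{\left(\sqrt{-5 + 5},-12 \right)}} \left(-90\right) = \left(\left(-33 - 15\right) \left(34 - 36\right) + 59\right) + \frac{5}{-5} \left(-90\right) = \left(\left(-48\right) \left(-2\right) + 59\right) + 5 \left(- \frac{1}{5}\right) \left(-90\right) = \left(96 + 59\right) - -90 = 155 + 90 = 245$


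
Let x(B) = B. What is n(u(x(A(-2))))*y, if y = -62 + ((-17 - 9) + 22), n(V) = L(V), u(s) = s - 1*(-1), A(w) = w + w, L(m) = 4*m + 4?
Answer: 528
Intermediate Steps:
L(m) = 4 + 4*m
A(w) = 2*w
u(s) = 1 + s (u(s) = s + 1 = 1 + s)
n(V) = 4 + 4*V
y = -66 (y = -62 + (-26 + 22) = -62 - 4 = -66)
n(u(x(A(-2))))*y = (4 + 4*(1 + 2*(-2)))*(-66) = (4 + 4*(1 - 4))*(-66) = (4 + 4*(-3))*(-66) = (4 - 12)*(-66) = -8*(-66) = 528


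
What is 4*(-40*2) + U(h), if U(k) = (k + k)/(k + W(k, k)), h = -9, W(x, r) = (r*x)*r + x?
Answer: -26558/83 ≈ -319.98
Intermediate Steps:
W(x, r) = x + x*r² (W(x, r) = x*r² + x = x + x*r²)
U(k) = 2*k/(k + k*(1 + k²)) (U(k) = (k + k)/(k + k*(1 + k²)) = (2*k)/(k + k*(1 + k²)) = 2*k/(k + k*(1 + k²)))
4*(-40*2) + U(h) = 4*(-40*2) + 2/(2 + (-9)²) = 4*(-80) + 2/(2 + 81) = -320 + 2/83 = -26558/83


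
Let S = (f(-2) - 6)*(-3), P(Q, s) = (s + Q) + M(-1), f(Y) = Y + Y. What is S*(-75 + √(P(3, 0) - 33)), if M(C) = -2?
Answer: -2250 + 120*I*√2 ≈ -2250.0 + 169.71*I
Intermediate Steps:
f(Y) = 2*Y
P(Q, s) = -2 + Q + s (P(Q, s) = (s + Q) - 2 = (Q + s) - 2 = -2 + Q + s)
S = 30 (S = (2*(-2) - 6)*(-3) = (-4 - 6)*(-3) = -10*(-3) = 30)
S*(-75 + √(P(3, 0) - 33)) = 30*(-75 + √((-2 + 3 + 0) - 33)) = 30*(-75 + √(1 - 33)) = 30*(-75 + √(-32)) = 30*(-75 + 4*I*√2) = -2250 + 120*I*√2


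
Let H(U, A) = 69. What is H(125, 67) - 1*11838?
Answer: -11769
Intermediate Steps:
H(125, 67) - 1*11838 = 69 - 1*11838 = 69 - 11838 = -11769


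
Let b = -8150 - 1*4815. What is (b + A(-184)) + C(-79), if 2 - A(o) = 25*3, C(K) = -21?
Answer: -13059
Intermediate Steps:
A(o) = -73 (A(o) = 2 - 25*3 = 2 - 1*75 = 2 - 75 = -73)
b = -12965 (b = -8150 - 4815 = -12965)
(b + A(-184)) + C(-79) = (-12965 - 73) - 21 = -13038 - 21 = -13059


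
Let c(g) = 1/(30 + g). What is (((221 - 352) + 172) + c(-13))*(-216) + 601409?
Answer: 10073185/17 ≈ 5.9254e+5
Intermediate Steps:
(((221 - 352) + 172) + c(-13))*(-216) + 601409 = (((221 - 352) + 172) + 1/(30 - 13))*(-216) + 601409 = ((-131 + 172) + 1/17)*(-216) + 601409 = (41 + 1/17)*(-216) + 601409 = (698/17)*(-216) + 601409 = -150768/17 + 601409 = 10073185/17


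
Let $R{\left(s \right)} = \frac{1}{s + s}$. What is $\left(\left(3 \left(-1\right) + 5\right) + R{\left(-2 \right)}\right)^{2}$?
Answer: $\frac{49}{16} \approx 3.0625$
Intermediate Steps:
$R{\left(s \right)} = \frac{1}{2 s}$
$\left(\left(3 \left(-1\right) + 5\right) + R{\left(-2 \right)}\right)^{2} = \left(\left(3 \left(-1\right) + 5\right) + \frac{1}{2 \left(-2\right)}\right)^{2} = \left(\left(-3 + 5\right) + \frac{1}{2} \left(- \frac{1}{2}\right)\right)^{2} = \left(2 - \frac{1}{4}\right)^{2} = \left(\frac{7}{4}\right)^{2} = \frac{49}{16}$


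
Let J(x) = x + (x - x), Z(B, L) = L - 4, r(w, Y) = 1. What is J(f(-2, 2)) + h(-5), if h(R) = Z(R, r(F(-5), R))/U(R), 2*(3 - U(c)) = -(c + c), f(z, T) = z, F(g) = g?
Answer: -½ ≈ -0.50000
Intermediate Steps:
Z(B, L) = -4 + L
U(c) = 3 + c (U(c) = 3 - (-1)*(c + c)/2 = 3 - (-1)*2*c/2 = 3 - (-1)*c = 3 + c)
J(x) = x (J(x) = x + 0 = x)
h(R) = -3/(3 + R) (h(R) = (-4 + 1)/(3 + R) = -3/(3 + R))
J(f(-2, 2)) + h(-5) = -2 - 3/(3 - 5) = -2 - 3/(-2) = -2 - 3*(-½) = -2 + 3/2 = -½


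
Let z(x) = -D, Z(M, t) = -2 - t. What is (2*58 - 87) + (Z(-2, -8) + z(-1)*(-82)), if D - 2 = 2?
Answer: 363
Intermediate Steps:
D = 4 (D = 2 + 2 = 4)
z(x) = -4 (z(x) = -1*4 = -4)
(2*58 - 87) + (Z(-2, -8) + z(-1)*(-82)) = (2*58 - 87) + ((-2 - 1*(-8)) - 4*(-82)) = (116 - 87) + ((-2 + 8) + 328) = 29 + (6 + 328) = 29 + 334 = 363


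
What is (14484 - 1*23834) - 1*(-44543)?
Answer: 35193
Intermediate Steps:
(14484 - 1*23834) - 1*(-44543) = (14484 - 23834) + 44543 = -9350 + 44543 = 35193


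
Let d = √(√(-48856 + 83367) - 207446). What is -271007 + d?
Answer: -271007 + I*√(207446 - √34511) ≈ -2.7101e+5 + 455.26*I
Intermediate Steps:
d = √(-207446 + √34511) (d = √(√34511 - 207446) = √(-207446 + √34511) ≈ 455.26*I)
-271007 + d = -271007 + √(-207446 + √34511)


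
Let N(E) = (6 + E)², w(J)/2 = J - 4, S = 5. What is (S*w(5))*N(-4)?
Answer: 40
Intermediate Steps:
w(J) = -8 + 2*J (w(J) = 2*(J - 4) = 2*(-4 + J) = -8 + 2*J)
(S*w(5))*N(-4) = (5*(-8 + 2*5))*(6 - 4)² = (5*(-8 + 10))*2² = (5*2)*4 = 10*4 = 40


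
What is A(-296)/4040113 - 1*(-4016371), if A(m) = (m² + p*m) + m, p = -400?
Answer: 16226592895643/4040113 ≈ 4.0164e+6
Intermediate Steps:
A(m) = m² - 399*m (A(m) = (m² - 400*m) + m = m² - 399*m)
A(-296)/4040113 - 1*(-4016371) = -296*(-399 - 296)/4040113 - 1*(-4016371) = -296*(-695)*(1/4040113) + 4016371 = 205720*(1/4040113) + 4016371 = 205720/4040113 + 4016371 = 16226592895643/4040113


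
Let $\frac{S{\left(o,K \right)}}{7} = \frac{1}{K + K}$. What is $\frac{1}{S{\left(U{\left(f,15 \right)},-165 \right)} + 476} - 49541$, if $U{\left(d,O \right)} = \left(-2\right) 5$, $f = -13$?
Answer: $- \frac{7781553163}{157073} \approx -49541.0$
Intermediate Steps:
$U{\left(d,O \right)} = -10$
$S{\left(o,K \right)} = \frac{7}{2 K}$ ($S{\left(o,K \right)} = \frac{7}{K + K} = \frac{7}{2 K}$)
$\frac{1}{S{\left(U{\left(f,15 \right)},-165 \right)} + 476} - 49541 = \frac{1}{\frac{7}{2 \left(-165\right)} + 476} - 49541 = \frac{1}{\frac{7}{2} \left(- \frac{1}{165}\right) + 476} - 49541 = \frac{1}{- \frac{7}{330} + 476} - 49541 = \frac{1}{\frac{157073}{330}} - 49541 = \frac{330}{157073} - 49541 = - \frac{7781553163}{157073}$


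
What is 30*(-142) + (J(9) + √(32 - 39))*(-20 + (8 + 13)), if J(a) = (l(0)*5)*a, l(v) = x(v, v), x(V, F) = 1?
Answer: -4215 + I*√7 ≈ -4215.0 + 2.6458*I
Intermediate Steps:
l(v) = 1
J(a) = 5*a (J(a) = (1*5)*a = 5*a)
30*(-142) + (J(9) + √(32 - 39))*(-20 + (8 + 13)) = 30*(-142) + (5*9 + √(32 - 39))*(-20 + (8 + 13)) = -4260 + (45 + √(-7))*(-20 + 21) = -4260 + (45 + I*√7)*1 = -4260 + (45 + I*√7) = -4215 + I*√7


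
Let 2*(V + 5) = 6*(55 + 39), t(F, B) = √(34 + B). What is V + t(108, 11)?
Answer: 277 + 3*√5 ≈ 283.71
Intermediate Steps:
V = 277 (V = -5 + (6*(55 + 39))/2 = -5 + (6*94)/2 = -5 + (½)*564 = -5 + 282 = 277)
V + t(108, 11) = 277 + √(34 + 11) = 277 + √45 = 277 + 3*√5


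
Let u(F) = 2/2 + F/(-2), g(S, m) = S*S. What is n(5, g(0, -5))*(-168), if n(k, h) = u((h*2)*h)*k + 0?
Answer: -840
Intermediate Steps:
g(S, m) = S**2
u(F) = 1 - F/2 (u(F) = 2*(1/2) + F*(-1/2) = 1 - F/2)
n(k, h) = k*(1 - h**2) (n(k, h) = (1 - h*2*h/2)*k + 0 = (1 - 2*h*h/2)*k + 0 = (1 - h**2)*k + 0 = k*(1 - h**2) + 0 = k*(1 - h**2))
n(5, g(0, -5))*(-168) = (5*(1 - (0**2)**2))*(-168) = (5*(1 - 1*0**2))*(-168) = (5*(1 - 1*0))*(-168) = (5*(1 + 0))*(-168) = (5*1)*(-168) = 5*(-168) = -840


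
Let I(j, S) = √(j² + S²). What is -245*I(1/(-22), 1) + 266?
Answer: 266 - 245*√485/22 ≈ 20.747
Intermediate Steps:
I(j, S) = √(S² + j²)
-245*I(1/(-22), 1) + 266 = -245*√(1² + (1/(-22))²) + 266 = -245*√(1 + (1*(-1/22))²) + 266 = -245*√(1 + (-1/22)²) + 266 = -245*√(1 + 1/484) + 266 = -245*√485/22 + 266 = 266 - 245*√485/22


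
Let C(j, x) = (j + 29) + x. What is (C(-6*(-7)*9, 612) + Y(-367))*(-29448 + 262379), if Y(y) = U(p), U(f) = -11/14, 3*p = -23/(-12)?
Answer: 3320431405/14 ≈ 2.3717e+8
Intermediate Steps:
p = 23/36 (p = (-23/(-12))/3 = (-23*(-1/12))/3 = (1/3)*(23/12) = 23/36 ≈ 0.63889)
C(j, x) = 29 + j + x (C(j, x) = (29 + j) + x = 29 + j + x)
U(f) = -11/14 (U(f) = -11*1/14 = -11/14)
Y(y) = -11/14
(C(-6*(-7)*9, 612) + Y(-367))*(-29448 + 262379) = ((29 - 6*(-7)*9 + 612) - 11/14)*(-29448 + 262379) = ((29 + 42*9 + 612) - 11/14)*232931 = ((29 + 378 + 612) - 11/14)*232931 = (1019 - 11/14)*232931 = (14255/14)*232931 = 3320431405/14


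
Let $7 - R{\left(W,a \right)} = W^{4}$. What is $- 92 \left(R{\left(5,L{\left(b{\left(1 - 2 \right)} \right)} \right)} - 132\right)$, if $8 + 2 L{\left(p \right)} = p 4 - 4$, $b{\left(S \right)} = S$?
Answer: $69000$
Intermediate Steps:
$L{\left(p \right)} = -6 + 2 p$ ($L{\left(p \right)} = -4 + \frac{p 4 - 4}{2} = -4 + \frac{4 p - 4}{2} = -4 + \frac{-4 + 4 p}{2} = -4 + \left(-2 + 2 p\right) = -6 + 2 p$)
$R{\left(W,a \right)} = 7 - W^{4}$
$- 92 \left(R{\left(5,L{\left(b{\left(1 - 2 \right)} \right)} \right)} - 132\right) = - 92 \left(\left(7 - 5^{4}\right) - 132\right) = - 92 \left(\left(7 - 625\right) - 132\right) = - 92 \left(-618 - 132\right) = \left(-92\right) \left(-750\right) = 69000$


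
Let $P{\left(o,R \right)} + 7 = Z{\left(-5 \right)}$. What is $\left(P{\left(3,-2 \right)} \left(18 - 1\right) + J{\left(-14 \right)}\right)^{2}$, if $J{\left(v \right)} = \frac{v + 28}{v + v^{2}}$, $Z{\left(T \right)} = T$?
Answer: $\frac{7027801}{169} \approx 41585.0$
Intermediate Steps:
$P{\left(o,R \right)} = -12$ ($P{\left(o,R \right)} = -7 - 5 = -12$)
$J{\left(v \right)} = \frac{28 + v}{v + v^{2}}$
$\left(P{\left(3,-2 \right)} \left(18 - 1\right) + J{\left(-14 \right)}\right)^{2} = \left(- 12 \left(18 - 1\right) + \frac{28 - 14}{\left(-14\right) \left(1 - 14\right)}\right)^{2} = \left(\left(-12\right) 17 - \frac{1}{14} \frac{1}{-13} \cdot 14\right)^{2} = \left(-204 - \left(- \frac{1}{182}\right) 14\right)^{2} = \left(-204 + \frac{1}{13}\right)^{2} = \left(- \frac{2651}{13}\right)^{2} = \frac{7027801}{169}$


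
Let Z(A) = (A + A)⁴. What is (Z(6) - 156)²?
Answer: 423536400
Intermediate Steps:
Z(A) = 16*A⁴ (Z(A) = (2*A)⁴ = 16*A⁴)
(Z(6) - 156)² = (16*6⁴ - 156)² = (16*1296 - 156)² = (20736 - 156)² = 20580² = 423536400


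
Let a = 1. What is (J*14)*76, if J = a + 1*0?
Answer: 1064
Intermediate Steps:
J = 1 (J = 1 + 1*0 = 1 + 0 = 1)
(J*14)*76 = (1*14)*76 = 14*76 = 1064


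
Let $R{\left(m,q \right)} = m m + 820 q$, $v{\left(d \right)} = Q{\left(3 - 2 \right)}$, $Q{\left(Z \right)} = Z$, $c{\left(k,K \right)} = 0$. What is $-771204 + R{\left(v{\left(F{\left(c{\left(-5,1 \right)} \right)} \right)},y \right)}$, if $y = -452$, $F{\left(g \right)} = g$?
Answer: $-1141843$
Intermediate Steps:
$v{\left(d \right)} = 1$ ($v{\left(d \right)} = 3 - 2 = 1$)
$R{\left(m,q \right)} = m^{2} + 820 q$
$-771204 + R{\left(v{\left(F{\left(c{\left(-5,1 \right)} \right)} \right)},y \right)} = -771204 + \left(1^{2} + 820 \left(-452\right)\right) = -771204 + \left(1 - 370640\right) = -771204 - 370639 = -1141843$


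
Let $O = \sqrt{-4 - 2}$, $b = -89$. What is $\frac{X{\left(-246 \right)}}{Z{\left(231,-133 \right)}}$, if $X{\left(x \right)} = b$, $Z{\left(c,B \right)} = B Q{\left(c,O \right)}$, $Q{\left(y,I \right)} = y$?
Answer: $\frac{89}{30723} \approx 0.0028969$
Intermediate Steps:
$O = i \sqrt{6}$ ($O = \sqrt{-6} = i \sqrt{6} \approx 2.4495 i$)
$Z{\left(c,B \right)} = B c$
$X{\left(x \right)} = -89$
$\frac{X{\left(-246 \right)}}{Z{\left(231,-133 \right)}} = - \frac{89}{\left(-133\right) 231} = - \frac{89}{-30723} = \left(-89\right) \left(- \frac{1}{30723}\right) = \frac{89}{30723}$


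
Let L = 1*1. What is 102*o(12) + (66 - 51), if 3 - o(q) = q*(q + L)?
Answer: -15591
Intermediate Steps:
L = 1
o(q) = 3 - q*(1 + q) (o(q) = 3 - q*(q + 1) = 3 - q*(1 + q))
102*o(12) + (66 - 51) = 102*(3 - 1*12 - 1*12²) + (66 - 51) = 102*(3 - 12 - 1*144) + 15 = 102*(3 - 12 - 144) + 15 = 102*(-153) + 15 = -15606 + 15 = -15591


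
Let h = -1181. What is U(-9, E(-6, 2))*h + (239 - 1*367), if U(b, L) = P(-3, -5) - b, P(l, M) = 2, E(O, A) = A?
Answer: -13119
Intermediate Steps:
U(b, L) = 2 - b
U(-9, E(-6, 2))*h + (239 - 1*367) = (2 - 1*(-9))*(-1181) + (239 - 1*367) = (2 + 9)*(-1181) + (239 - 367) = 11*(-1181) - 128 = -12991 - 128 = -13119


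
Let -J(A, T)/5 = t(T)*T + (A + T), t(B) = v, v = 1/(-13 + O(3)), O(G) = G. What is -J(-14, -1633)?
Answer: -14837/2 ≈ -7418.5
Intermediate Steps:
v = -⅒ (v = 1/(-13 + 3) = 1/(-10) = -⅒ ≈ -0.10000)
t(B) = -⅒
J(A, T) = -5*A - 9*T/2 (J(A, T) = -5*(-T/10 + (A + T)) = -5*(A + 9*T/10) = -5*A - 9*T/2)
-J(-14, -1633) = -(-5*(-14) - 9/2*(-1633)) = -(70 + 14697/2) = -1*14837/2 = -14837/2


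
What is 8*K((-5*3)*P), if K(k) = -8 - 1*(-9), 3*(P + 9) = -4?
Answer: 8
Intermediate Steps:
P = -31/3 (P = -9 + (⅓)*(-4) = -9 - 4/3 = -31/3 ≈ -10.333)
K(k) = 1 (K(k) = -8 + 9 = 1)
8*K((-5*3)*P) = 8*1 = 8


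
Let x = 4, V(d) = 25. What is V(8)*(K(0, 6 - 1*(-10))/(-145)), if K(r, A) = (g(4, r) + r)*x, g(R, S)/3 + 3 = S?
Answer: 180/29 ≈ 6.2069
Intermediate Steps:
g(R, S) = -9 + 3*S
K(r, A) = -36 + 16*r (K(r, A) = ((-9 + 3*r) + r)*4 = (-9 + 4*r)*4 = -36 + 16*r)
V(8)*(K(0, 6 - 1*(-10))/(-145)) = 25*((-36 + 16*0)/(-145)) = 25*((-36 + 0)*(-1/145)) = 25*(-36*(-1/145)) = 25*(36/145) = 180/29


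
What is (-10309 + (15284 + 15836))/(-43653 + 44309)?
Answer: 20811/656 ≈ 31.724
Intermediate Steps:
(-10309 + (15284 + 15836))/(-43653 + 44309) = (-10309 + 31120)/656 = 20811*(1/656) = 20811/656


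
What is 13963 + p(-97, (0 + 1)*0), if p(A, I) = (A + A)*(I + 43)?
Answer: 5621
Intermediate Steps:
p(A, I) = 2*A*(43 + I) (p(A, I) = (2*A)*(43 + I) = 2*A*(43 + I))
13963 + p(-97, (0 + 1)*0) = 13963 + 2*(-97)*(43 + (0 + 1)*0) = 13963 + 2*(-97)*(43 + 1*0) = 13963 + 2*(-97)*(43 + 0) = 13963 + 2*(-97)*43 = 13963 - 8342 = 5621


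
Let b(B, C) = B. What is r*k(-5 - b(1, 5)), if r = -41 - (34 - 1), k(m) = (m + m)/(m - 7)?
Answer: -888/13 ≈ -68.308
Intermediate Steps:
k(m) = 2*m/(-7 + m) (k(m) = (2*m)/(-7 + m) = 2*m/(-7 + m))
r = -74 (r = -41 - 1*33 = -41 - 33 = -74)
r*k(-5 - b(1, 5)) = -148*(-5 - 1*1)/(-7 + (-5 - 1*1)) = -148*(-5 - 1)/(-7 + (-5 - 1)) = -148*(-6)/(-7 - 6) = -148*(-6)/(-13) = -148*(-6)*(-1)/13 = -74*12/13 = -888/13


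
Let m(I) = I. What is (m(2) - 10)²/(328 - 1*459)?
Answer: -64/131 ≈ -0.48855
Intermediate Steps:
(m(2) - 10)²/(328 - 1*459) = (2 - 10)²/(328 - 1*459) = (-8)²/(328 - 459) = 64/(-131) = 64*(-1/131) = -64/131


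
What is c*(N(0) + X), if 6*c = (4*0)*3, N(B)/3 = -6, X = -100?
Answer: 0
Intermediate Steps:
N(B) = -18 (N(B) = 3*(-6) = -18)
c = 0 (c = ((4*0)*3)/6 = (0*3)/6 = (⅙)*0 = 0)
c*(N(0) + X) = 0*(-18 - 100) = 0*(-118) = 0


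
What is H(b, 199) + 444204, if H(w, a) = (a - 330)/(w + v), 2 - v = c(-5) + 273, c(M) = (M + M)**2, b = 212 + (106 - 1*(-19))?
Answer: 15103067/34 ≈ 4.4421e+5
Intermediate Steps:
b = 337 (b = 212 + (106 + 19) = 212 + 125 = 337)
c(M) = 4*M**2 (c(M) = (2*M)**2 = 4*M**2)
v = -371 (v = 2 - (4*(-5)**2 + 273) = 2 - (4*25 + 273) = 2 - (100 + 273) = 2 - 1*373 = 2 - 373 = -371)
H(w, a) = (-330 + a)/(-371 + w) (H(w, a) = (a - 330)/(w - 371) = (-330 + a)/(-371 + w))
H(b, 199) + 444204 = (-330 + 199)/(-371 + 337) + 444204 = -131/(-34) + 444204 = -1/34*(-131) + 444204 = 131/34 + 444204 = 15103067/34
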